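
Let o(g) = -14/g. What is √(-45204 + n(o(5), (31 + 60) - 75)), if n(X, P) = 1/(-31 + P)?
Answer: I*√10170915/15 ≈ 212.61*I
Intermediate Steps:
√(-45204 + n(o(5), (31 + 60) - 75)) = √(-45204 + 1/(-31 + ((31 + 60) - 75))) = √(-45204 + 1/(-31 + (91 - 75))) = √(-45204 + 1/(-31 + 16)) = √(-45204 + 1/(-15)) = √(-45204 - 1/15) = √(-678061/15) = I*√10170915/15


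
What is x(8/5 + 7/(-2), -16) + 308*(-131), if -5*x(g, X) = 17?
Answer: -201757/5 ≈ -40351.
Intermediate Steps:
x(g, X) = -17/5 (x(g, X) = -1/5*17 = -17/5)
x(8/5 + 7/(-2), -16) + 308*(-131) = -17/5 + 308*(-131) = -17/5 - 40348 = -201757/5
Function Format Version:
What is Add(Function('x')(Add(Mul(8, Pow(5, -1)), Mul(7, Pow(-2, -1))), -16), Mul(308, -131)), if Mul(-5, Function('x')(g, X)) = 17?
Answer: Rational(-201757, 5) ≈ -40351.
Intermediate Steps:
Function('x')(g, X) = Rational(-17, 5) (Function('x')(g, X) = Mul(Rational(-1, 5), 17) = Rational(-17, 5))
Add(Function('x')(Add(Mul(8, Pow(5, -1)), Mul(7, Pow(-2, -1))), -16), Mul(308, -131)) = Add(Rational(-17, 5), Mul(308, -131)) = Add(Rational(-17, 5), -40348) = Rational(-201757, 5)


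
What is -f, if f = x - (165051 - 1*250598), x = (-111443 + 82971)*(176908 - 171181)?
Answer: 162973597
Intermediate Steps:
x = -163059144 (x = -28472*5727 = -163059144)
f = -162973597 (f = -163059144 - (165051 - 1*250598) = -163059144 - (165051 - 250598) = -163059144 - 1*(-85547) = -163059144 + 85547 = -162973597)
-f = -1*(-162973597) = 162973597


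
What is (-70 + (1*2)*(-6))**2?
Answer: 6724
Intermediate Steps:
(-70 + (1*2)*(-6))**2 = (-70 + 2*(-6))**2 = (-70 - 12)**2 = (-82)**2 = 6724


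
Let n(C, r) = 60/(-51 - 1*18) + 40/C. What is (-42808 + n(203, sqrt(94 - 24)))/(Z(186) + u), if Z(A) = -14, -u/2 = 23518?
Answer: 99936846/109838225 ≈ 0.90985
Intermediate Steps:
u = -47036 (u = -2*23518 = -47036)
n(C, r) = -20/23 + 40/C (n(C, r) = 60/(-51 - 18) + 40/C = 60/(-69) + 40/C = 60*(-1/69) + 40/C = -20/23 + 40/C)
(-42808 + n(203, sqrt(94 - 24)))/(Z(186) + u) = (-42808 + (-20/23 + 40/203))/(-14 - 47036) = (-42808 + (-20/23 + 40*(1/203)))/(-47050) = (-42808 + (-20/23 + 40/203))*(-1/47050) = (-42808 - 3140/4669)*(-1/47050) = -199873692/4669*(-1/47050) = 99936846/109838225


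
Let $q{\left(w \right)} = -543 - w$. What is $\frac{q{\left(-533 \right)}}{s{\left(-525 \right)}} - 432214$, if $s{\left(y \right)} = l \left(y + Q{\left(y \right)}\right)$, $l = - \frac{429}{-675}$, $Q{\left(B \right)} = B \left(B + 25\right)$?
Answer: $- \frac{215890460816}{499499} \approx -4.3221 \cdot 10^{5}$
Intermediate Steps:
$Q{\left(B \right)} = B \left(25 + B\right)$
$l = \frac{143}{225}$ ($l = \left(-429\right) \left(- \frac{1}{675}\right) = \frac{143}{225} \approx 0.63556$)
$s{\left(y \right)} = \frac{143 y}{225} + \frac{143 y \left(25 + y\right)}{225}$ ($s{\left(y \right)} = \frac{143 \left(y + y \left(25 + y\right)\right)}{225} = \frac{143 y}{225} + \frac{143 y \left(25 + y\right)}{225}$)
$\frac{q{\left(-533 \right)}}{s{\left(-525 \right)}} - 432214 = \frac{-543 - -533}{\frac{143}{225} \left(-525\right) \left(26 - 525\right)} - 432214 = \frac{-543 + 533}{\frac{143}{225} \left(-525\right) \left(-499\right)} - 432214 = - \frac{10}{\frac{499499}{3}} - 432214 = \left(-10\right) \frac{3}{499499} - 432214 = - \frac{30}{499499} - 432214 = - \frac{215890460816}{499499}$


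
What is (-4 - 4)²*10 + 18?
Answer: 658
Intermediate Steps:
(-4 - 4)²*10 + 18 = (-8)²*10 + 18 = 64*10 + 18 = 640 + 18 = 658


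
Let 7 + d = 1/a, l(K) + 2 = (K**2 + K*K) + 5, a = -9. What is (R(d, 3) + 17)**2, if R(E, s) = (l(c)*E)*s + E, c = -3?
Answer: 15547249/81 ≈ 1.9194e+5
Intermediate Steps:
l(K) = 3 + 2*K**2 (l(K) = -2 + ((K**2 + K*K) + 5) = -2 + ((K**2 + K**2) + 5) = -2 + (2*K**2 + 5) = -2 + (5 + 2*K**2) = 3 + 2*K**2)
d = -64/9 (d = -7 + 1/(-9) = -7 - 1/9 = -64/9 ≈ -7.1111)
R(E, s) = E + 21*E*s (R(E, s) = ((3 + 2*(-3)**2)*E)*s + E = ((3 + 2*9)*E)*s + E = ((3 + 18)*E)*s + E = (21*E)*s + E = 21*E*s + E = E + 21*E*s)
(R(d, 3) + 17)**2 = (-64*(1 + 21*3)/9 + 17)**2 = (-64*(1 + 63)/9 + 17)**2 = (-64/9*64 + 17)**2 = (-4096/9 + 17)**2 = (-3943/9)**2 = 15547249/81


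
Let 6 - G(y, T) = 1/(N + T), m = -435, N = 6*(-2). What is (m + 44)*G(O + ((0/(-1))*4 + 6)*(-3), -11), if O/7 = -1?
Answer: -2363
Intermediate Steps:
O = -7 (O = 7*(-1) = -7)
N = -12
G(y, T) = 6 - 1/(-12 + T)
(m + 44)*G(O + ((0/(-1))*4 + 6)*(-3), -11) = (-435 + 44)*((-73 + 6*(-11))/(-12 - 11)) = -391*(-73 - 66)/(-23) = -(-17)*(-139) = -391*139/23 = -2363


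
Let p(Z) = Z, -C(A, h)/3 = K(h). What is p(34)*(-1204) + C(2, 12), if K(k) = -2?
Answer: -40930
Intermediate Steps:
C(A, h) = 6 (C(A, h) = -3*(-2) = 6)
p(34)*(-1204) + C(2, 12) = 34*(-1204) + 6 = -40936 + 6 = -40930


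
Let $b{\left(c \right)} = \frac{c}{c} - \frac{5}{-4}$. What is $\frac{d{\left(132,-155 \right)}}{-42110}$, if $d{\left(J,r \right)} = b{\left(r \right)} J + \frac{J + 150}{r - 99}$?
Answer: $- \frac{18789}{2673985} \approx -0.0070266$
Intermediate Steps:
$b{\left(c \right)} = \frac{9}{4}$ ($b{\left(c \right)} = 1 - - \frac{5}{4} = 1 + \frac{5}{4} = \frac{9}{4}$)
$d{\left(J,r \right)} = \frac{9 J}{4} + \frac{150 + J}{-99 + r}$ ($d{\left(J,r \right)} = \frac{9 J}{4} + \frac{J + 150}{r - 99} = \frac{9 J}{4} + \frac{150 + J}{-99 + r}$)
$\frac{d{\left(132,-155 \right)}}{-42110} = \frac{\frac{1}{4} \frac{1}{-99 - 155} \left(600 - 117084 + 9 \cdot 132 \left(-155\right)\right)}{-42110} = \frac{600 - 117084 - 184140}{4 \left(-254\right)} \left(- \frac{1}{42110}\right) = \frac{1}{4} \left(- \frac{1}{254}\right) \left(-300624\right) \left(- \frac{1}{42110}\right) = \frac{37578}{127} \left(- \frac{1}{42110}\right) = - \frac{18789}{2673985}$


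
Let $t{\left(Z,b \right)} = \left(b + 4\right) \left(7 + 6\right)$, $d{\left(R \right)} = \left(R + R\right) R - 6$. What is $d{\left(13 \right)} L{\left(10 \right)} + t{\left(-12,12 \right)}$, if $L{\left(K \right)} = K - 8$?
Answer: $872$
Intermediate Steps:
$d{\left(R \right)} = -6 + 2 R^{2}$ ($d{\left(R \right)} = 2 R R - 6 = 2 R^{2} - 6 = -6 + 2 R^{2}$)
$t{\left(Z,b \right)} = 52 + 13 b$ ($t{\left(Z,b \right)} = \left(4 + b\right) 13 = 52 + 13 b$)
$L{\left(K \right)} = -8 + K$
$d{\left(13 \right)} L{\left(10 \right)} + t{\left(-12,12 \right)} = \left(-6 + 2 \cdot 13^{2}\right) \left(-8 + 10\right) + \left(52 + 13 \cdot 12\right) = \left(-6 + 2 \cdot 169\right) 2 + \left(52 + 156\right) = \left(-6 + 338\right) 2 + 208 = 332 \cdot 2 + 208 = 664 + 208 = 872$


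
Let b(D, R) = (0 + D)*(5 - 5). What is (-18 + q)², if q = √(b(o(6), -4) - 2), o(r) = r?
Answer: (18 - I*√2)² ≈ 322.0 - 50.912*I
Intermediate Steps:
b(D, R) = 0 (b(D, R) = D*0 = 0)
q = I*√2 (q = √(0 - 2) = √(-2) = I*√2 ≈ 1.4142*I)
(-18 + q)² = (-18 + I*√2)²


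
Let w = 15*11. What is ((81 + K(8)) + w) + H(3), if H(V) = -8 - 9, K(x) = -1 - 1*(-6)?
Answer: 234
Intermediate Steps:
K(x) = 5 (K(x) = -1 + 6 = 5)
H(V) = -17
w = 165
((81 + K(8)) + w) + H(3) = ((81 + 5) + 165) - 17 = (86 + 165) - 17 = 251 - 17 = 234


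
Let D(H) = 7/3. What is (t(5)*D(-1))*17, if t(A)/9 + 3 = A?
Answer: 714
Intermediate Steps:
D(H) = 7/3 (D(H) = 7*(⅓) = 7/3)
t(A) = -27 + 9*A
(t(5)*D(-1))*17 = ((-27 + 9*5)*(7/3))*17 = ((-27 + 45)*(7/3))*17 = (18*(7/3))*17 = 42*17 = 714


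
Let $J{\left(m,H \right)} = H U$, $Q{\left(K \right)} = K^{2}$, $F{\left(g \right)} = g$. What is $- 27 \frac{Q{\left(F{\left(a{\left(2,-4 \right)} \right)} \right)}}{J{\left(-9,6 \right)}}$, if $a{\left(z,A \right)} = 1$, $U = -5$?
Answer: $\frac{9}{10} \approx 0.9$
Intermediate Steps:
$J{\left(m,H \right)} = - 5 H$ ($J{\left(m,H \right)} = H \left(-5\right) = - 5 H$)
$- 27 \frac{Q{\left(F{\left(a{\left(2,-4 \right)} \right)} \right)}}{J{\left(-9,6 \right)}} = - 27 \frac{1^{2}}{\left(-5\right) 6} = - 27 \cdot 1 \frac{1}{-30} = - 27 \cdot 1 \left(- \frac{1}{30}\right) = \left(-27\right) \left(- \frac{1}{30}\right) = \frac{9}{10}$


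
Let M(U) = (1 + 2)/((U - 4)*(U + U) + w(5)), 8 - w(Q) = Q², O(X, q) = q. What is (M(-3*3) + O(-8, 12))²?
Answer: 6796449/47089 ≈ 144.33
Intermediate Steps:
w(Q) = 8 - Q²
M(U) = 3/(-17 + 2*U*(-4 + U)) (M(U) = (1 + 2)/((U - 4)*(U + U) + (8 - 1*5²)) = 3/((-4 + U)*(2*U) + (8 - 1*25)) = 3/(2*U*(-4 + U) + (8 - 25)) = 3/(2*U*(-4 + U) - 17) = 3/(-17 + 2*U*(-4 + U)))
(M(-3*3) + O(-8, 12))² = (3/(-17 - (-24)*3 + 2*(-3*3)²) + 12)² = (3/(-17 - 8*(-9) + 2*(-9)²) + 12)² = (3/(-17 + 72 + 2*81) + 12)² = (3/(-17 + 72 + 162) + 12)² = (3/217 + 12)² = (2607/217)² = 6796449/47089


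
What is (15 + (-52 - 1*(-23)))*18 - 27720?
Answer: -27972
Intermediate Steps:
(15 + (-52 - 1*(-23)))*18 - 27720 = (15 + (-52 + 23))*18 - 27720 = (15 - 29)*18 - 27720 = -14*18 - 27720 = -252 - 27720 = -27972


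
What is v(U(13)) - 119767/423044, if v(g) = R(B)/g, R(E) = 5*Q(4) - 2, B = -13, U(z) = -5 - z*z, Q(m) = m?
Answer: -4742375/12268276 ≈ -0.38656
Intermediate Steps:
U(z) = -5 - z²
R(E) = 18 (R(E) = 5*4 - 2 = 20 - 2 = 18)
v(g) = 18/g
v(U(13)) - 119767/423044 = 18/(-5 - 1*13²) - 119767/423044 = 18/(-5 - 1*169) - 119767*1/423044 = 18/(-5 - 169) - 119767/423044 = 18/(-174) - 119767/423044 = 18*(-1/174) - 119767/423044 = -3/29 - 119767/423044 = -4742375/12268276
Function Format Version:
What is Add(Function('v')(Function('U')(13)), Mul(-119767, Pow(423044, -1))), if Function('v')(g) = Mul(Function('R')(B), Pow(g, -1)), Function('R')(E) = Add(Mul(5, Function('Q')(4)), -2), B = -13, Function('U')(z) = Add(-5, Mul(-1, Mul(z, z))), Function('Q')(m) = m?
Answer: Rational(-4742375, 12268276) ≈ -0.38656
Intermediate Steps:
Function('U')(z) = Add(-5, Mul(-1, Pow(z, 2)))
Function('R')(E) = 18 (Function('R')(E) = Add(Mul(5, 4), -2) = Add(20, -2) = 18)
Function('v')(g) = Mul(18, Pow(g, -1))
Add(Function('v')(Function('U')(13)), Mul(-119767, Pow(423044, -1))) = Add(Mul(18, Pow(Add(-5, Mul(-1, Pow(13, 2))), -1)), Mul(-119767, Pow(423044, -1))) = Add(Mul(18, Pow(Add(-5, Mul(-1, 169)), -1)), Mul(-119767, Rational(1, 423044))) = Add(Mul(18, Pow(Add(-5, -169), -1)), Rational(-119767, 423044)) = Add(Mul(18, Pow(-174, -1)), Rational(-119767, 423044)) = Add(Mul(18, Rational(-1, 174)), Rational(-119767, 423044)) = Add(Rational(-3, 29), Rational(-119767, 423044)) = Rational(-4742375, 12268276)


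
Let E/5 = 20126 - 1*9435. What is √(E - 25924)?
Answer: 3*√3059 ≈ 165.92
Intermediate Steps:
E = 53455 (E = 5*(20126 - 1*9435) = 5*(20126 - 9435) = 5*10691 = 53455)
√(E - 25924) = √(53455 - 25924) = √27531 = 3*√3059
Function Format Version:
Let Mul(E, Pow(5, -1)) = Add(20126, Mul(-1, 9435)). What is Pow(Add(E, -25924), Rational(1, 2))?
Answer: Mul(3, Pow(3059, Rational(1, 2))) ≈ 165.92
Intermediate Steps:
E = 53455 (E = Mul(5, Add(20126, Mul(-1, 9435))) = Mul(5, Add(20126, -9435)) = Mul(5, 10691) = 53455)
Pow(Add(E, -25924), Rational(1, 2)) = Pow(Add(53455, -25924), Rational(1, 2)) = Pow(27531, Rational(1, 2)) = Mul(3, Pow(3059, Rational(1, 2)))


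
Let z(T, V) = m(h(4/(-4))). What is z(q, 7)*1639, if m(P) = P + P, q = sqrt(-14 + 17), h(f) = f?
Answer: -3278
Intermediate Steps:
q = sqrt(3) ≈ 1.7320
m(P) = 2*P
z(T, V) = -2 (z(T, V) = 2*(4/(-4)) = 2*(4*(-1/4)) = 2*(-1) = -2)
z(q, 7)*1639 = -2*1639 = -3278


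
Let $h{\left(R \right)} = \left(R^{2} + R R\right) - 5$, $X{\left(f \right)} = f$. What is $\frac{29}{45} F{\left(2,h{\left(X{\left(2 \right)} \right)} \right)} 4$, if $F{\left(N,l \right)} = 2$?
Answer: $\frac{232}{45} \approx 5.1556$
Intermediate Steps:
$h{\left(R \right)} = -5 + 2 R^{2}$ ($h{\left(R \right)} = \left(R^{2} + R^{2}\right) - 5 = 2 R^{2} - 5 = -5 + 2 R^{2}$)
$\frac{29}{45} F{\left(2,h{\left(X{\left(2 \right)} \right)} \right)} 4 = \frac{29}{45} \cdot 2 \cdot 4 = \frac{58}{45} \cdot 4 = \frac{232}{45}$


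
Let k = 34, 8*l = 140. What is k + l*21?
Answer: 803/2 ≈ 401.50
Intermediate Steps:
l = 35/2 (l = (1/8)*140 = 35/2 ≈ 17.500)
k + l*21 = 34 + (35/2)*21 = 34 + 735/2 = 803/2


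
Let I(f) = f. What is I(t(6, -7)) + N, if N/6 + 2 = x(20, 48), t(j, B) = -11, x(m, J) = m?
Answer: 97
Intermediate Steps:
N = 108 (N = -12 + 6*20 = -12 + 120 = 108)
I(t(6, -7)) + N = -11 + 108 = 97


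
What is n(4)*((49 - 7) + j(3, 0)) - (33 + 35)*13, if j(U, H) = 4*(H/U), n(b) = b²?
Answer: -212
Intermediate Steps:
j(U, H) = 4*H/U
n(4)*((49 - 7) + j(3, 0)) - (33 + 35)*13 = 4²*((49 - 7) + 4*0/3) - (33 + 35)*13 = 16*(42 + 4*0*(⅓)) - 68*13 = 16*(42 + 0) - 1*884 = 16*42 - 884 = 672 - 884 = -212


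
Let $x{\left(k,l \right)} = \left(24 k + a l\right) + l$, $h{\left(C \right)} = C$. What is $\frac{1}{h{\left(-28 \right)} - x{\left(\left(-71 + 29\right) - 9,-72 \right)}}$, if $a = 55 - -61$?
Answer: $\frac{1}{9620} \approx 0.00010395$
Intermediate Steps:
$a = 116$ ($a = 55 + 61 = 116$)
$x{\left(k,l \right)} = 24 k + 117 l$ ($x{\left(k,l \right)} = \left(24 k + 116 l\right) + l = 24 k + 117 l$)
$\frac{1}{h{\left(-28 \right)} - x{\left(\left(-71 + 29\right) - 9,-72 \right)}} = \frac{1}{-28 - \left(24 \left(\left(-71 + 29\right) - 9\right) + 117 \left(-72\right)\right)} = \frac{1}{-28 - \left(24 \left(-42 - 9\right) - 8424\right)} = \frac{1}{-28 - \left(24 \left(-51\right) - 8424\right)} = \frac{1}{-28 - \left(-1224 - 8424\right)} = \frac{1}{-28 - -9648} = \frac{1}{-28 + 9648} = \frac{1}{9620}$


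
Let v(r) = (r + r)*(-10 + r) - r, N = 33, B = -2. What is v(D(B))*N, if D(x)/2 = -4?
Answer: 9768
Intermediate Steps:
D(x) = -8 (D(x) = 2*(-4) = -8)
v(r) = -r + 2*r*(-10 + r) (v(r) = (2*r)*(-10 + r) - r = 2*r*(-10 + r) - r = -r + 2*r*(-10 + r))
v(D(B))*N = -8*(-21 + 2*(-8))*33 = -8*(-21 - 16)*33 = -8*(-37)*33 = 296*33 = 9768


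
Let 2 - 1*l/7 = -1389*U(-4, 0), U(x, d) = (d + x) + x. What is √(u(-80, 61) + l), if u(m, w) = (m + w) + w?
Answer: 4*I*√4858 ≈ 278.8*I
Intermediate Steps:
U(x, d) = d + 2*x
u(m, w) = m + 2*w
l = -77770 (l = 14 - (-9723)*(0 + 2*(-4)) = 14 - (-9723)*(0 - 8) = 14 - (-9723)*(-8) = 14 - 7*11112 = 14 - 77784 = -77770)
√(u(-80, 61) + l) = √((-80 + 2*61) - 77770) = √((-80 + 122) - 77770) = √(42 - 77770) = √(-77728) = 4*I*√4858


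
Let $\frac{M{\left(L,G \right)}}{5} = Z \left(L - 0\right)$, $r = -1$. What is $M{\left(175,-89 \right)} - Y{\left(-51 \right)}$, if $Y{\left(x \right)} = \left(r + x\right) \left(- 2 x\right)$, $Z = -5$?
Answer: $929$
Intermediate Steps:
$M{\left(L,G \right)} = - 25 L$ ($M{\left(L,G \right)} = 5 \left(- 5 \left(L - 0\right)\right) = 5 \left(- 5 \left(L + \left(-2 + 2\right)\right)\right) = 5 \left(- 5 \left(L + 0\right)\right) = 5 \left(- 5 L\right) = - 25 L$)
$Y{\left(x \right)} = - 2 x \left(-1 + x\right)$ ($Y{\left(x \right)} = \left(-1 + x\right) \left(- 2 x\right) = - 2 x \left(-1 + x\right)$)
$M{\left(175,-89 \right)} - Y{\left(-51 \right)} = \left(-25\right) 175 - 2 \left(-51\right) \left(1 - -51\right) = -4375 - 2 \left(-51\right) \left(1 + 51\right) = -4375 - 2 \left(-51\right) 52 = -4375 - -5304 = -4375 + 5304 = 929$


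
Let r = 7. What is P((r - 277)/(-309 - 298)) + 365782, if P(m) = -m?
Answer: 222029404/607 ≈ 3.6578e+5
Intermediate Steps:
P((r - 277)/(-309 - 298)) + 365782 = -(7 - 277)/(-309 - 298) + 365782 = -(-270)/(-607) + 365782 = -(-270)*(-1)/607 + 365782 = -1*270/607 + 365782 = -270/607 + 365782 = 222029404/607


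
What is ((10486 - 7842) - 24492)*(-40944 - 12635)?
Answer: 1170593992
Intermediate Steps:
((10486 - 7842) - 24492)*(-40944 - 12635) = (2644 - 24492)*(-53579) = -21848*(-53579) = 1170593992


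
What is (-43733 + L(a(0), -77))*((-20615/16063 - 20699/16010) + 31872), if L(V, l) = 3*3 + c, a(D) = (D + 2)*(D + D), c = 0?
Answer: -179176930292124126/128584315 ≈ -1.3935e+9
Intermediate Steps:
a(D) = 2*D*(2 + D) (a(D) = (2 + D)*(2*D) = 2*D*(2 + D))
L(V, l) = 9 (L(V, l) = 3*3 + 0 = 9 + 0 = 9)
(-43733 + L(a(0), -77))*((-20615/16063 - 20699/16010) + 31872) = (-43733 + 9)*((-20615/16063 - 20699/16010) + 31872) = -43724*((-20615*1/16063 - 20699*1/16010) + 31872) = -43724*((-20615/16063 - 20699/16010) + 31872) = -43724*(-662534187/257168630 + 31872) = -43724*8195816041173/257168630 = -179176930292124126/128584315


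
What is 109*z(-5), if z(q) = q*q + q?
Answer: 2180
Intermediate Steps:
z(q) = q + q² (z(q) = q² + q = q + q²)
109*z(-5) = 109*(-5*(1 - 5)) = 109*(-5*(-4)) = 109*20 = 2180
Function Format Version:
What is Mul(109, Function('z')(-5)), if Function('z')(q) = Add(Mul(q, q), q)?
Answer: 2180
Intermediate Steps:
Function('z')(q) = Add(q, Pow(q, 2)) (Function('z')(q) = Add(Pow(q, 2), q) = Add(q, Pow(q, 2)))
Mul(109, Function('z')(-5)) = Mul(109, Mul(-5, Add(1, -5))) = Mul(109, Mul(-5, -4)) = Mul(109, 20) = 2180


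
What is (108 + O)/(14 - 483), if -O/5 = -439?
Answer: -329/67 ≈ -4.9104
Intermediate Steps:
O = 2195 (O = -5*(-439) = 2195)
(108 + O)/(14 - 483) = (108 + 2195)/(14 - 483) = 2303/(-469) = 2303*(-1/469) = -329/67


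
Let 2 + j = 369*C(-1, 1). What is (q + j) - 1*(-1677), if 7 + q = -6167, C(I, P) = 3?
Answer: -3392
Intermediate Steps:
q = -6174 (q = -7 - 6167 = -6174)
j = 1105 (j = -2 + 369*3 = -2 + 1107 = 1105)
(q + j) - 1*(-1677) = (-6174 + 1105) - 1*(-1677) = -5069 + 1677 = -3392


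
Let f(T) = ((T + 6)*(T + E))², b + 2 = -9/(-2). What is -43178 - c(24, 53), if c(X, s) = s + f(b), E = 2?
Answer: -715105/16 ≈ -44694.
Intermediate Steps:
b = 5/2 (b = -2 - 9/(-2) = -2 - 9*(-½) = -2 + 9/2 = 5/2 ≈ 2.5000)
f(T) = (2 + T)²*(6 + T)² (f(T) = ((T + 6)*(T + 2))² = ((6 + T)*(2 + T))² = ((2 + T)*(6 + T))² = (2 + T)²*(6 + T)²)
c(X, s) = 23409/16 + s (c(X, s) = s + (2 + 5/2)²*(6 + 5/2)² = s + (9/2)²*(17/2)² = s + (81/4)*(289/4) = s + 23409/16 = 23409/16 + s)
-43178 - c(24, 53) = -43178 - (23409/16 + 53) = -43178 - 1*24257/16 = -43178 - 24257/16 = -715105/16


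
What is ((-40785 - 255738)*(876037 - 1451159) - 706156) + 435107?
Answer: 170536629757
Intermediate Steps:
((-40785 - 255738)*(876037 - 1451159) - 706156) + 435107 = (-296523*(-575122) - 706156) + 435107 = (170536900806 - 706156) + 435107 = 170536194650 + 435107 = 170536629757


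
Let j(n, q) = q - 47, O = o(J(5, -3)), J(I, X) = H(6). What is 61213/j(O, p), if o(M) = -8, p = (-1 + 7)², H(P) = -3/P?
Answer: -61213/11 ≈ -5564.8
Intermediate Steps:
J(I, X) = -½ (J(I, X) = -3/6 = -3*⅙ = -½)
p = 36 (p = 6² = 36)
O = -8
j(n, q) = -47 + q
61213/j(O, p) = 61213/(-47 + 36) = 61213/(-11) = 61213*(-1/11) = -61213/11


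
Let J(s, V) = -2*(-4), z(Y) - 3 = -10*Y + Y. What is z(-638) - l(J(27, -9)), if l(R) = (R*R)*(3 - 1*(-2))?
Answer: 5425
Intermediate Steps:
z(Y) = 3 - 9*Y (z(Y) = 3 + (-10*Y + Y) = 3 - 9*Y)
J(s, V) = 8
l(R) = 5*R² (l(R) = R²*(3 + 2) = R²*5 = 5*R²)
z(-638) - l(J(27, -9)) = (3 - 9*(-638)) - 5*8² = (3 + 5742) - 5*64 = 5745 - 1*320 = 5745 - 320 = 5425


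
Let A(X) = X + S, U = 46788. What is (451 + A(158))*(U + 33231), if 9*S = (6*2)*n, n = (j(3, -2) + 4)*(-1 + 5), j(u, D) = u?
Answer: 51718947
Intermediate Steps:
n = 28 (n = (3 + 4)*(-1 + 5) = 7*4 = 28)
S = 112/3 (S = ((6*2)*28)/9 = (12*28)/9 = (⅑)*336 = 112/3 ≈ 37.333)
A(X) = 112/3 + X (A(X) = X + 112/3 = 112/3 + X)
(451 + A(158))*(U + 33231) = (451 + (112/3 + 158))*(46788 + 33231) = (451 + 586/3)*80019 = (1939/3)*80019 = 51718947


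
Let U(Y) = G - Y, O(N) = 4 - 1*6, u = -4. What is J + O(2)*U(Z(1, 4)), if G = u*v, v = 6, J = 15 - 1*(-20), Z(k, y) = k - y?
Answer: 77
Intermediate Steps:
J = 35 (J = 15 + 20 = 35)
O(N) = -2 (O(N) = 4 - 6 = -2)
G = -24 (G = -4*6 = -24)
U(Y) = -24 - Y
J + O(2)*U(Z(1, 4)) = 35 - 2*(-24 - (1 - 1*4)) = 35 - 2*(-24 - (1 - 4)) = 35 - 2*(-24 - 1*(-3)) = 35 - 2*(-24 + 3) = 35 - 2*(-21) = 35 + 42 = 77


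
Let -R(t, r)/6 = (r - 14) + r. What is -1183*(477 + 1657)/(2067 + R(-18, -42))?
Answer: -2524522/2655 ≈ -950.86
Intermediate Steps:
R(t, r) = 84 - 12*r (R(t, r) = -6*((r - 14) + r) = -6*((-14 + r) + r) = -6*(-14 + 2*r) = 84 - 12*r)
-1183*(477 + 1657)/(2067 + R(-18, -42)) = -1183*(477 + 1657)/(2067 + (84 - 12*(-42))) = -2524522/(2067 + (84 + 504)) = -2524522/(2067 + 588) = -2524522/2655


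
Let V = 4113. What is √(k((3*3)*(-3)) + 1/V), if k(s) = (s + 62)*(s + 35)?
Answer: √526299937/1371 ≈ 16.733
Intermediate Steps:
k(s) = (35 + s)*(62 + s) (k(s) = (62 + s)*(35 + s) = (35 + s)*(62 + s))
√(k((3*3)*(-3)) + 1/V) = √((2170 + ((3*3)*(-3))² + 97*((3*3)*(-3))) + 1/4113) = √((2170 + (9*(-3))² + 97*(9*(-3))) + 1/4113) = √((2170 + (-27)² + 97*(-27)) + 1/4113) = √((2170 + 729 - 2619) + 1/4113) = √(280 + 1/4113) = √(1151641/4113) = √526299937/1371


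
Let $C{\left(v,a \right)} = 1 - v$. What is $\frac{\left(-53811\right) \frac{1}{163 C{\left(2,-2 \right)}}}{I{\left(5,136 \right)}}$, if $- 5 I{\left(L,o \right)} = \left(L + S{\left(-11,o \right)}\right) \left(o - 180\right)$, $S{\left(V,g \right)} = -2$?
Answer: $\frac{89685}{7172} \approx 12.505$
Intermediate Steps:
$I{\left(L,o \right)} = - \frac{\left(-180 + o\right) \left(-2 + L\right)}{5}$ ($I{\left(L,o \right)} = - \frac{\left(L - 2\right) \left(o - 180\right)}{5} = - \frac{\left(-2 + L\right) \left(-180 + o\right)}{5} = - \frac{\left(-180 + o\right) \left(-2 + L\right)}{5}$)
$\frac{\left(-53811\right) \frac{1}{163 C{\left(2,-2 \right)}}}{I{\left(5,136 \right)}} = \frac{\left(-53811\right) \frac{1}{163 \left(1 - 2\right)}}{-72 + 36 \cdot 5 + \frac{2}{5} \cdot 136 - 1 \cdot 136} = \frac{\left(-53811\right) \frac{1}{163 \left(1 - 2\right)}}{-72 + 180 + \frac{272}{5} - 136} = \frac{\left(-53811\right) \frac{1}{163 \left(-1\right)}}{\frac{132}{5}} = - \frac{53811}{-163} \cdot \frac{5}{132} = \left(-53811\right) \left(- \frac{1}{163}\right) \frac{5}{132} = \frac{53811}{163} \cdot \frac{5}{132} = \frac{89685}{7172}$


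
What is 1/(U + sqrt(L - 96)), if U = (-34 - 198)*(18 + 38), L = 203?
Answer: -12992/168791957 - sqrt(107)/168791957 ≈ -7.7032e-5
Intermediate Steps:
U = -12992 (U = -232*56 = -12992)
1/(U + sqrt(L - 96)) = 1/(-12992 + sqrt(203 - 96)) = 1/(-12992 + sqrt(107))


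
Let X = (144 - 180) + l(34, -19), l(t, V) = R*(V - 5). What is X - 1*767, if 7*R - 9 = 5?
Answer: -851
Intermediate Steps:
R = 2 (R = 9/7 + (1/7)*5 = 9/7 + 5/7 = 2)
l(t, V) = -10 + 2*V (l(t, V) = 2*(V - 5) = 2*(-5 + V) = -10 + 2*V)
X = -84 (X = (144 - 180) + (-10 + 2*(-19)) = -36 + (-10 - 38) = -36 - 48 = -84)
X - 1*767 = -84 - 1*767 = -84 - 767 = -851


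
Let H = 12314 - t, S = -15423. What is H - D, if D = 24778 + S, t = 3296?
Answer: -337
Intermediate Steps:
H = 9018 (H = 12314 - 1*3296 = 12314 - 3296 = 9018)
D = 9355 (D = 24778 - 15423 = 9355)
H - D = 9018 - 1*9355 = 9018 - 9355 = -337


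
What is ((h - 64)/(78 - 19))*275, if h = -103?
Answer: -45925/59 ≈ -778.39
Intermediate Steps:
((h - 64)/(78 - 19))*275 = ((-103 - 64)/(78 - 19))*275 = -167/59*275 = -45925/59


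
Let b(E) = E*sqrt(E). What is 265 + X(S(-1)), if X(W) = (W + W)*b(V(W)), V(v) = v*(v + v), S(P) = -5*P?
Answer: 265 + 2500*sqrt(2) ≈ 3800.5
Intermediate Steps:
V(v) = 2*v**2 (V(v) = v*(2*v) = 2*v**2)
b(E) = E**(3/2)
X(W) = 4*W*sqrt(2)*(W**2)**(3/2) (X(W) = (W + W)*(2*W**2)**(3/2) = (2*W)*(2*sqrt(2)*(W**2)**(3/2)) = 4*W*sqrt(2)*(W**2)**(3/2))
265 + X(S(-1)) = 265 + 4*(-5*(-1))*sqrt(2)*((-5*(-1))**2)**(3/2) = 265 + 4*5*sqrt(2)*(5**2)**(3/2) = 265 + 4*5*sqrt(2)*25**(3/2) = 265 + 4*5*sqrt(2)*125 = 265 + 2500*sqrt(2)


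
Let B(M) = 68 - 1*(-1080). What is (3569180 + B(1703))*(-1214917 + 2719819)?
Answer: 5372993747856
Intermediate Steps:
B(M) = 1148 (B(M) = 68 + 1080 = 1148)
(3569180 + B(1703))*(-1214917 + 2719819) = (3569180 + 1148)*(-1214917 + 2719819) = 3570328*1504902 = 5372993747856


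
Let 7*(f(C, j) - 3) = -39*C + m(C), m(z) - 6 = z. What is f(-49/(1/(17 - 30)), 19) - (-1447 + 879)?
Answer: -20203/7 ≈ -2886.1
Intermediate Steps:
m(z) = 6 + z
f(C, j) = 27/7 - 38*C/7 (f(C, j) = 3 + (-39*C + (6 + C))/7 = 3 + (6 - 38*C)/7 = 3 + (6/7 - 38*C/7) = 27/7 - 38*C/7)
f(-49/(1/(17 - 30)), 19) - (-1447 + 879) = (27/7 - (-266)/(1/(17 - 30))) - (-1447 + 879) = (27/7 - (-266)/(1/(-13))) - 1*(-568) = (27/7 - (-266)/(-1/13)) + 568 = (27/7 - (-266)*(-13)) + 568 = (27/7 - 38/7*637) + 568 = (27/7 - 3458) + 568 = -24179/7 + 568 = -20203/7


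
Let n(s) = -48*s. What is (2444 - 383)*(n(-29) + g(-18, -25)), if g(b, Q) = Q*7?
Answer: 2508237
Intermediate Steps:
g(b, Q) = 7*Q
(2444 - 383)*(n(-29) + g(-18, -25)) = (2444 - 383)*(-48*(-29) + 7*(-25)) = 2061*(1392 - 175) = 2061*1217 = 2508237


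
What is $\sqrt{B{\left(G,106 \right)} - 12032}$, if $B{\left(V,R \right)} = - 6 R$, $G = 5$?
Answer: $2 i \sqrt{3167} \approx 112.55 i$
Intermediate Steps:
$\sqrt{B{\left(G,106 \right)} - 12032} = \sqrt{\left(-6\right) 106 - 12032} = \sqrt{-636 - 12032} = \sqrt{-12668} = 2 i \sqrt{3167}$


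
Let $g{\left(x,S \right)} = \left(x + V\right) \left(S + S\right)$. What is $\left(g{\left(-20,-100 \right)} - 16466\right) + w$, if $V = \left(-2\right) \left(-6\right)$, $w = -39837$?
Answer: $-54703$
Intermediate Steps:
$V = 12$
$g{\left(x,S \right)} = 2 S \left(12 + x\right)$ ($g{\left(x,S \right)} = \left(x + 12\right) \left(S + S\right) = \left(12 + x\right) 2 S = 2 S \left(12 + x\right)$)
$\left(g{\left(-20,-100 \right)} - 16466\right) + w = \left(2 \left(-100\right) \left(12 - 20\right) - 16466\right) - 39837 = \left(2 \left(-100\right) \left(-8\right) - 16466\right) - 39837 = \left(1600 - 16466\right) - 39837 = -14866 - 39837 = -54703$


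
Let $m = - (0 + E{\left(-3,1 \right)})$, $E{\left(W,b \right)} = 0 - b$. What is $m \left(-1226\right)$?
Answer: $-1226$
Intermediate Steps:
$E{\left(W,b \right)} = - b$
$m = 1$ ($m = - (0 - 1) = \left(-1\right) \left(-1\right) = 1$)
$m \left(-1226\right) = 1 \left(-1226\right) = -1226$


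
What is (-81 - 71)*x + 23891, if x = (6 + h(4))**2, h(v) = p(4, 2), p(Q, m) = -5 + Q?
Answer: 20091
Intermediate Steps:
h(v) = -1 (h(v) = -5 + 4 = -1)
x = 25 (x = (6 - 1)**2 = 5**2 = 25)
(-81 - 71)*x + 23891 = (-81 - 71)*25 + 23891 = -152*25 + 23891 = -3800 + 23891 = 20091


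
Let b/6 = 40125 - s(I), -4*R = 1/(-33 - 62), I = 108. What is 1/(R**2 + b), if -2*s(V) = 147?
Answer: 144400/34827980401 ≈ 4.1461e-6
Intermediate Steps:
s(V) = -147/2 (s(V) = -1/2*147 = -147/2)
R = 1/380 (R = -1/(4*(-33 - 62)) = -1/4/(-95) = -1/4*(-1/95) = 1/380 ≈ 0.0026316)
b = 241191 (b = 6*(40125 - 1*(-147/2)) = 6*(40125 + 147/2) = 6*(80397/2) = 241191)
1/(R**2 + b) = 1/((1/380)**2 + 241191) = 1/(1/144400 + 241191) = 1/(34827980401/144400) = 144400/34827980401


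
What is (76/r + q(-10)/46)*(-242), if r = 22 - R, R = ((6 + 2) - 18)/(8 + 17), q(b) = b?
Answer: -247445/322 ≈ -768.46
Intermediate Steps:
R = -⅖ (R = (8 - 18)/25 = -10*1/25 = -⅖ ≈ -0.40000)
r = 112/5 (r = 22 - 1*(-⅖) = 22 + ⅖ = 112/5 ≈ 22.400)
(76/r + q(-10)/46)*(-242) = (76/(112/5) - 10/46)*(-242) = (76*(5/112) - 10*1/46)*(-242) = (95/28 - 5/23)*(-242) = (2045/644)*(-242) = -247445/322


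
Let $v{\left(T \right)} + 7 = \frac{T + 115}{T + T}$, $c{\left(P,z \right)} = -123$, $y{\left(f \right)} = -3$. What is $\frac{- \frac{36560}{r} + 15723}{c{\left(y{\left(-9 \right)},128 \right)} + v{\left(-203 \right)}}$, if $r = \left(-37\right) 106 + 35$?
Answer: $- \frac{12413827783}{102406902} \approx -121.22$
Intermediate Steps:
$r = -3887$ ($r = -3922 + 35 = -3887$)
$v{\left(T \right)} = -7 + \frac{115 + T}{2 T}$ ($v{\left(T \right)} = -7 + \frac{T + 115}{T + T} = -7 + \frac{115 + T}{2 T}$)
$\frac{- \frac{36560}{r} + 15723}{c{\left(y{\left(-9 \right)},128 \right)} + v{\left(-203 \right)}} = \frac{- \frac{36560}{-3887} + 15723}{-123 + \frac{115 - -2639}{2 \left(-203\right)}} = \frac{\left(-36560\right) \left(- \frac{1}{3887}\right) + 15723}{-123 + \frac{1}{2} \left(- \frac{1}{203}\right) \left(115 + 2639\right)} = \frac{\frac{36560}{3887} + 15723}{-123 + \frac{1}{2} \left(- \frac{1}{203}\right) 2754} = \frac{61151861}{3887 \left(-123 - \frac{1377}{203}\right)} = \frac{61151861}{3887 \left(- \frac{26346}{203}\right)} = \frac{61151861}{3887} \left(- \frac{203}{26346}\right) = - \frac{12413827783}{102406902}$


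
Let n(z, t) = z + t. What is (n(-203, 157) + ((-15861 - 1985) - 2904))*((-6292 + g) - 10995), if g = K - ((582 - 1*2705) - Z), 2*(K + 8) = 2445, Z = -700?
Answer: 304651002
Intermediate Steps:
n(z, t) = t + z
K = 2429/2 (K = -8 + (1/2)*2445 = -8 + 2445/2 = 2429/2 ≈ 1214.5)
g = 5275/2 (g = 2429/2 - ((582 - 1*2705) - 1*(-700)) = 2429/2 - ((582 - 2705) + 700) = 2429/2 - (-2123 + 700) = 2429/2 - 1*(-1423) = 2429/2 + 1423 = 5275/2 ≈ 2637.5)
(n(-203, 157) + ((-15861 - 1985) - 2904))*((-6292 + g) - 10995) = ((157 - 203) + ((-15861 - 1985) - 2904))*((-6292 + 5275/2) - 10995) = (-46 + (-17846 - 2904))*(-7309/2 - 10995) = (-46 - 20750)*(-29299/2) = -20796*(-29299/2) = 304651002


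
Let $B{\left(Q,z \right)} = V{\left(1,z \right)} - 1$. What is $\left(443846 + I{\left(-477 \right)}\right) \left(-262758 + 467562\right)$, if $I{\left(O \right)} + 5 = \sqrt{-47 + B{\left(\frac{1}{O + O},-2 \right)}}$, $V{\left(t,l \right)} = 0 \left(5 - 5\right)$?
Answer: $90900412164 + 819216 i \sqrt{3} \approx 9.09 \cdot 10^{10} + 1.4189 \cdot 10^{6} i$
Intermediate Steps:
$V{\left(t,l \right)} = 0$ ($V{\left(t,l \right)} = 0 \cdot 0 = 0$)
$B{\left(Q,z \right)} = -1$ ($B{\left(Q,z \right)} = 0 - 1 = -1$)
$I{\left(O \right)} = -5 + 4 i \sqrt{3}$ ($I{\left(O \right)} = -5 + \sqrt{-47 - 1} = -5 + \sqrt{-48} = -5 + 4 i \sqrt{3}$)
$\left(443846 + I{\left(-477 \right)}\right) \left(-262758 + 467562\right) = \left(443846 - \left(5 - 4 i \sqrt{3}\right)\right) \left(-262758 + 467562\right) = \left(443841 + 4 i \sqrt{3}\right) 204804 = 90900412164 + 819216 i \sqrt{3}$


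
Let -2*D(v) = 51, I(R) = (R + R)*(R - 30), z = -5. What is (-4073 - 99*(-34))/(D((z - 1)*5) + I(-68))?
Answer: -1414/26605 ≈ -0.053148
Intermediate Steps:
I(R) = 2*R*(-30 + R) (I(R) = (2*R)*(-30 + R) = 2*R*(-30 + R))
D(v) = -51/2 (D(v) = -½*51 = -51/2)
(-4073 - 99*(-34))/(D((z - 1)*5) + I(-68)) = (-4073 - 99*(-34))/(-51/2 + 2*(-68)*(-30 - 68)) = (-4073 + 3366)/(-51/2 + 2*(-68)*(-98)) = -707/(-51/2 + 13328) = -707/26605/2 = -707*2/26605 = -1414/26605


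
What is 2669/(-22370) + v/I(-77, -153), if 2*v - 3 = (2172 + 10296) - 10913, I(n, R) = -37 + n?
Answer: -233296/33555 ≈ -6.9526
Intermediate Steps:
v = 779 (v = 3/2 + ((2172 + 10296) - 10913)/2 = 3/2 + (12468 - 10913)/2 = 3/2 + (½)*1555 = 3/2 + 1555/2 = 779)
2669/(-22370) + v/I(-77, -153) = 2669/(-22370) + 779/(-37 - 77) = 2669*(-1/22370) + 779/(-114) = -2669/22370 + 779*(-1/114) = -2669/22370 - 41/6 = -233296/33555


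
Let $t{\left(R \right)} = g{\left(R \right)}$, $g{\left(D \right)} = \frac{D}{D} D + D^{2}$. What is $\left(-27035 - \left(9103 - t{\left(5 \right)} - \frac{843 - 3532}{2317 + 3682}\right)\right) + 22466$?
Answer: $- \frac{81841047}{5999} \approx -13642.0$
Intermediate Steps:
$g{\left(D \right)} = D + D^{2}$ ($g{\left(D \right)} = 1 D + D^{2} = D + D^{2}$)
$t{\left(R \right)} = R \left(1 + R\right)$
$\left(-27035 - \left(9103 - t{\left(5 \right)} - \frac{843 - 3532}{2317 + 3682}\right)\right) + 22466 = \left(-27035 - \left(9103 - 5 \left(1 + 5\right) - \frac{843 - 3532}{2317 + 3682}\right)\right) + 22466 = \left(-27035 - \left(9073 + \frac{2689}{5999}\right)\right) + 22466 = \left(-27035 + \left(\left(30 - \frac{2689}{5999}\right) - 9103\right)\right) + 22466 = \left(-27035 + \left(\frac{177281}{5999} - 9103\right)\right) + 22466 = \left(-27035 - \frac{54431616}{5999}\right) + 22466 = - \frac{216614581}{5999} + 22466 = - \frac{81841047}{5999}$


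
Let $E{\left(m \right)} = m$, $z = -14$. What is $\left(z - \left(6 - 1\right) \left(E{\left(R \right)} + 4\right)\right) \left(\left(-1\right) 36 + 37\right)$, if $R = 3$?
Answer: $-49$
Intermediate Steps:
$\left(z - \left(6 - 1\right) \left(E{\left(R \right)} + 4\right)\right) \left(\left(-1\right) 36 + 37\right) = \left(-14 - \left(6 - 1\right) \left(3 + 4\right)\right) \left(\left(-1\right) 36 + 37\right) = \left(-14 - 5 \cdot 7\right) \left(-36 + 37\right) = \left(-14 - 35\right) 1 = \left(-49\right) 1 = -49$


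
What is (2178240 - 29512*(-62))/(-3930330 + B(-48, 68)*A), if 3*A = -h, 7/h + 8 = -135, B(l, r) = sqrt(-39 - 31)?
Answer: -289914261555842352/284297222648786833 - 6017987976*I*sqrt(70)/1421486113243934165 ≈ -1.0198 - 3.5421e-8*I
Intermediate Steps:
B(l, r) = I*sqrt(70) (B(l, r) = sqrt(-70) = I*sqrt(70))
h = -7/143 (h = 7/(-8 - 135) = 7/(-143) = 7*(-1/143) = -7/143 ≈ -0.048951)
A = 7/429 (A = (-1*(-7/143))/3 = (1/3)*(7/143) = 7/429 ≈ 0.016317)
(2178240 - 29512*(-62))/(-3930330 + B(-48, 68)*A) = (2178240 - 29512*(-62))/(-3930330 + (I*sqrt(70))*(7/429)) = (2178240 + 1829744)/(-3930330 + 7*I*sqrt(70)/429) = 4007984/(-3930330 + 7*I*sqrt(70)/429)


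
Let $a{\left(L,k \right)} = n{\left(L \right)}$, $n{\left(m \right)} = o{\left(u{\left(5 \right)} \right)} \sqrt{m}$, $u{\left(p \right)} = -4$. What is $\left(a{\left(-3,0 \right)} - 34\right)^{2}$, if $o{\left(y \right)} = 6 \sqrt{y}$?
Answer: $1588 + 816 \sqrt{3} \approx 3001.4$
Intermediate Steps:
$n{\left(m \right)} = 12 i \sqrt{m}$ ($n{\left(m \right)} = 6 \sqrt{-4} \sqrt{m} = 6 \cdot 2 i \sqrt{m} = 12 i \sqrt{m}$)
$a{\left(L,k \right)} = 12 i \sqrt{L}$
$\left(a{\left(-3,0 \right)} - 34\right)^{2} = \left(12 i \sqrt{-3} - 34\right)^{2} = \left(12 i i \sqrt{3} - 34\right)^{2} = \left(- 12 \sqrt{3} - 34\right)^{2} = \left(-34 - 12 \sqrt{3}\right)^{2}$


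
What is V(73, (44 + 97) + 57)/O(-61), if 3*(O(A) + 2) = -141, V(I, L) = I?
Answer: -73/49 ≈ -1.4898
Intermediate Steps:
O(A) = -49 (O(A) = -2 + (1/3)*(-141) = -2 - 47 = -49)
V(73, (44 + 97) + 57)/O(-61) = 73/(-49) = 73*(-1/49) = -73/49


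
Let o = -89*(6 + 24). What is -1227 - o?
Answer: 1443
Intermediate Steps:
o = -2670 (o = -89*30 = -2670)
-1227 - o = -1227 - 1*(-2670) = -1227 + 2670 = 1443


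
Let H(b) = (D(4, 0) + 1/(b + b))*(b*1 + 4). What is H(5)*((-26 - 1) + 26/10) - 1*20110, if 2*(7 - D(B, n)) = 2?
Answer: -536239/25 ≈ -21450.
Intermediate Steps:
D(B, n) = 6 (D(B, n) = 7 - ½*2 = 7 - 1 = 6)
H(b) = (4 + b)*(6 + 1/(2*b)) (H(b) = (6 + 1/(b + b))*(b*1 + 4) = (6 + 1/(2*b))*(b + 4) = (6 + 1/(2*b))*(4 + b) = (4 + b)*(6 + 1/(2*b)))
H(5)*((-26 - 1) + 26/10) - 1*20110 = (49/2 + 2/5 + 6*5)*((-26 - 1) + 26/10) - 1*20110 = (49/2 + 2*(⅕) + 30)*(-27 + 26*(⅒)) - 20110 = (49/2 + ⅖ + 30)*(-27 + 13/5) - 20110 = (549/10)*(-122/5) - 20110 = -33489/25 - 20110 = -536239/25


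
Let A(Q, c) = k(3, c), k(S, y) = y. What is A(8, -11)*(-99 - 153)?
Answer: 2772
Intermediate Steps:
A(Q, c) = c
A(8, -11)*(-99 - 153) = -11*(-99 - 153) = -11*(-252) = 2772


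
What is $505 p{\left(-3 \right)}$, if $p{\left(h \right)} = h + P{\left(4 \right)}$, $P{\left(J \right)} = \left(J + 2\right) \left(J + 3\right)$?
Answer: $19695$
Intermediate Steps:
$P{\left(J \right)} = \left(2 + J\right) \left(3 + J\right)$
$p{\left(h \right)} = 42 + h$ ($p{\left(h \right)} = h + \left(6 + 4^{2} + 5 \cdot 4\right) = h + \left(6 + 16 + 20\right) = h + 42 = 42 + h$)
$505 p{\left(-3 \right)} = 505 \left(42 - 3\right) = 505 \cdot 39 = 19695$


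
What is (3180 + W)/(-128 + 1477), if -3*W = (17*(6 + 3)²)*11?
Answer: -1869/1349 ≈ -1.3855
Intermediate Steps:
W = -5049 (W = -17*(6 + 3)²*11/3 = -17*9²*11/3 = -17*81*11/3 = -459*11 = -⅓*15147 = -5049)
(3180 + W)/(-128 + 1477) = (3180 - 5049)/(-128 + 1477) = -1869/1349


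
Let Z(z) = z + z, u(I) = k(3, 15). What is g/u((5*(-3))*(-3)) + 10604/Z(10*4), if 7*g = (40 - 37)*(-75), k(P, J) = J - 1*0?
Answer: 18257/140 ≈ 130.41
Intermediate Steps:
k(P, J) = J (k(P, J) = J + 0 = J)
g = -225/7 (g = ((40 - 37)*(-75))/7 = (3*(-75))/7 = (1/7)*(-225) = -225/7 ≈ -32.143)
u(I) = 15
Z(z) = 2*z
g/u((5*(-3))*(-3)) + 10604/Z(10*4) = -225/7/15 + 10604/((2*(10*4))) = -225/7*1/15 + 10604/((2*40)) = -15/7 + 10604/80 = -15/7 + 10604*(1/80) = -15/7 + 2651/20 = 18257/140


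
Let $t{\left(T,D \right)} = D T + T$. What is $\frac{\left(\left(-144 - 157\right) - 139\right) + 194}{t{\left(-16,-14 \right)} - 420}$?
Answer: $\frac{123}{106} \approx 1.1604$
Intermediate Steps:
$t{\left(T,D \right)} = T + D T$
$\frac{\left(\left(-144 - 157\right) - 139\right) + 194}{t{\left(-16,-14 \right)} - 420} = \frac{\left(\left(-144 - 157\right) - 139\right) + 194}{- 16 \left(1 - 14\right) - 420} = \frac{\left(-301 - 139\right) + 194}{\left(-16\right) \left(-13\right) - 420} = \frac{-440 + 194}{208 - 420} = - \frac{246}{-212} = \left(-246\right) \left(- \frac{1}{212}\right) = \frac{123}{106}$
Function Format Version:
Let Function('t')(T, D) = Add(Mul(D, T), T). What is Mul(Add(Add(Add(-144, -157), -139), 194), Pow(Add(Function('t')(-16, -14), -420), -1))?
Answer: Rational(123, 106) ≈ 1.1604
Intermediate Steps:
Function('t')(T, D) = Add(T, Mul(D, T))
Mul(Add(Add(Add(-144, -157), -139), 194), Pow(Add(Function('t')(-16, -14), -420), -1)) = Mul(Add(Add(Add(-144, -157), -139), 194), Pow(Add(Mul(-16, Add(1, -14)), -420), -1)) = Mul(Add(Add(-301, -139), 194), Pow(Add(Mul(-16, -13), -420), -1)) = Mul(Add(-440, 194), Pow(Add(208, -420), -1)) = Mul(-246, Pow(-212, -1)) = Mul(-246, Rational(-1, 212)) = Rational(123, 106)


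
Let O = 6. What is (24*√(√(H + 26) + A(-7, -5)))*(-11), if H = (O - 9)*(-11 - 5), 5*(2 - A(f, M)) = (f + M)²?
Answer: -264*I*√(670 - 25*√74)/5 ≈ -1126.2*I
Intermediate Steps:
A(f, M) = 2 - (M + f)²/5 (A(f, M) = 2 - (f + M)²/5 = 2 - (M + f)²/5)
H = 48 (H = (6 - 9)*(-11 - 5) = -3*(-16) = 48)
(24*√(√(H + 26) + A(-7, -5)))*(-11) = (24*√(√(48 + 26) + (2 - (-5 - 7)²/5)))*(-11) = (24*√(√74 + (2 - ⅕*(-12)²)))*(-11) = (24*√(√74 + (2 - ⅕*144)))*(-11) = (24*√(√74 + (2 - 144/5)))*(-11) = (24*√(√74 - 134/5))*(-11) = (24*√(-134/5 + √74))*(-11) = -264*√(-134/5 + √74)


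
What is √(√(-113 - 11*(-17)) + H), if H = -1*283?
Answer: √(-283 + √74) ≈ 16.565*I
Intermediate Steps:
H = -283
√(√(-113 - 11*(-17)) + H) = √(√(-113 - 11*(-17)) - 283) = √(√(-113 + 187) - 283) = √(√74 - 283) = √(-283 + √74)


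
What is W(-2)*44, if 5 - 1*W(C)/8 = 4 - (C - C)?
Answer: 352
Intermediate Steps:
W(C) = 8 (W(C) = 40 - 8*(4 - (C - C)) = 40 - 8*(4 - 1*0) = 40 - 8*(4 + 0) = 40 - 8*4 = 40 - 32 = 8)
W(-2)*44 = 8*44 = 352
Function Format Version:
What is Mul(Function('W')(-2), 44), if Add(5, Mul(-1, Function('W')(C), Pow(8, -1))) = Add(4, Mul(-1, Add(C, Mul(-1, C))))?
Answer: 352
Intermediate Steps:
Function('W')(C) = 8 (Function('W')(C) = Add(40, Mul(-8, Add(4, Mul(-1, Add(C, Mul(-1, C)))))) = Add(40, Mul(-8, Add(4, Mul(-1, 0)))) = Add(40, Mul(-8, Add(4, 0))) = Add(40, Mul(-8, 4)) = Add(40, -32) = 8)
Mul(Function('W')(-2), 44) = Mul(8, 44) = 352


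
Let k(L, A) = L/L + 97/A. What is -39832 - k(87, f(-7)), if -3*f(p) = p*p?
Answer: -1951526/49 ≈ -39827.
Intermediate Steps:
f(p) = -p²/3 (f(p) = -p*p/3 = -p²/3)
k(L, A) = 1 + 97/A
-39832 - k(87, f(-7)) = -39832 - (97 - ⅓*(-7)²)/((-⅓*(-7)²)) = -39832 - (97 - ⅓*49)/((-⅓*49)) = -39832 - (97 - 49/3)/(-49/3) = -39832 - (-3)*242/(49*3) = -39832 - 1*(-242/49) = -39832 + 242/49 = -1951526/49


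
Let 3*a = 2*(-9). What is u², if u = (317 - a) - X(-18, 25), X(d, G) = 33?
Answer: 84100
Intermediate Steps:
a = -6 (a = (2*(-9))/3 = (⅓)*(-18) = -6)
u = 290 (u = (317 - 1*(-6)) - 1*33 = (317 + 6) - 33 = 323 - 33 = 290)
u² = 290² = 84100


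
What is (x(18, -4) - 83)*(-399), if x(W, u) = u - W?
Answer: 41895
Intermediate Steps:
(x(18, -4) - 83)*(-399) = ((-4 - 1*18) - 83)*(-399) = ((-4 - 18) - 83)*(-399) = (-22 - 83)*(-399) = -105*(-399) = 41895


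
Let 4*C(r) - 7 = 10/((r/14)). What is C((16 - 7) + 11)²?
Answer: 49/4 ≈ 12.250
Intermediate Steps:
C(r) = 7/4 + 35/r (C(r) = 7/4 + (10/((r/14)))/4 = 7/4 + (10*(14/r))/4 = 7/4 + (140/r)/4 = 7/4 + 35/r)
C((16 - 7) + 11)² = (7/4 + 35/((16 - 7) + 11))² = (7/4 + 35/(9 + 11))² = (7/4 + 35/20)² = (7/4 + 35*(1/20))² = (7/4 + 7/4)² = (7/2)² = 49/4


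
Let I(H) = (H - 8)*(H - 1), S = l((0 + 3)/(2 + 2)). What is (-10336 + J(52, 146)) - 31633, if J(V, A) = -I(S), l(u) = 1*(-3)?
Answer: -42013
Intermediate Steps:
l(u) = -3
S = -3
I(H) = (-1 + H)*(-8 + H) (I(H) = (-8 + H)*(-1 + H) = (-1 + H)*(-8 + H))
J(V, A) = -44 (J(V, A) = -(8 + (-3)**2 - 9*(-3)) = -(8 + 9 + 27) = -1*44 = -44)
(-10336 + J(52, 146)) - 31633 = (-10336 - 44) - 31633 = -10380 - 31633 = -42013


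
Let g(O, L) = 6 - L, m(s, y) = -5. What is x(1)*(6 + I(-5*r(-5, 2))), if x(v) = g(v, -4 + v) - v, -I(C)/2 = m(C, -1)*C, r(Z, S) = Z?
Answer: 2048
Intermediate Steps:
I(C) = 10*C (I(C) = -(-10)*C = 10*C)
x(v) = 10 - 2*v (x(v) = (6 - (-4 + v)) - v = (6 + (4 - v)) - v = (10 - v) - v = 10 - 2*v)
x(1)*(6 + I(-5*r(-5, 2))) = (10 - 2*1)*(6 + 10*(-5*(-5))) = (10 - 2)*(6 + 10*25) = 8*(6 + 250) = 8*256 = 2048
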